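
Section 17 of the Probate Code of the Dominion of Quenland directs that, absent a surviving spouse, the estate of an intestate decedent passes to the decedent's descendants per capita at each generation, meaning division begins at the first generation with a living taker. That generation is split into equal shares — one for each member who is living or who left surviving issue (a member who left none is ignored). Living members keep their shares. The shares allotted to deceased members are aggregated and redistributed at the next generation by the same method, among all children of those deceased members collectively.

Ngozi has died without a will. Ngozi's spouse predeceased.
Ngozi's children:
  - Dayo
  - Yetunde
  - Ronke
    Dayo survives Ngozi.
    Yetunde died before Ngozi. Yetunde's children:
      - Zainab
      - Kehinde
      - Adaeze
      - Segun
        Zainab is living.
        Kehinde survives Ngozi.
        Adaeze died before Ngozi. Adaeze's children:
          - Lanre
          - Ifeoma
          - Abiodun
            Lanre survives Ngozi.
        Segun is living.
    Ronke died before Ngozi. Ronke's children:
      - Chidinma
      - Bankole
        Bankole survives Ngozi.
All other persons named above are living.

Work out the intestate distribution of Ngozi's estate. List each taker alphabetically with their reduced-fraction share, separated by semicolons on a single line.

Abiodun 1/27; Bankole 1/9; Chidinma 1/9; Dayo 1/3; Ifeoma 1/27; Kehinde 1/9; Lanre 1/27; Segun 1/9; Zainab 1/9

There is no surviving spouse, so the entire estate passes to Ngozi's descendants per capita at each generation.
At generation 1 (Dayo, Yetunde, Ronke) there are 3 shares of (1)/3 = 1/3 each.
Living: Dayo — each takes 1/3.
Deceased: Yetunde and Ronke. Their combined 2/3 is pooled and carried to generation 2.
At generation 2 (Zainab, Kehinde, Adaeze, Segun, Chidinma, Bankole) there are 6 shares of (2/3)/6 = 1/9 each.
Living: Zainab, Kehinde, Segun, Chidinma, and Bankole — each takes 1/9.
Deceased: Adaeze. That 1/9 share is carried to generation 3.
At generation 3 (Lanre, Ifeoma, Abiodun) there are 3 shares of (1/9)/3 = 1/27 each.
Living: Lanre, Ifeoma, and Abiodun — each takes 1/27.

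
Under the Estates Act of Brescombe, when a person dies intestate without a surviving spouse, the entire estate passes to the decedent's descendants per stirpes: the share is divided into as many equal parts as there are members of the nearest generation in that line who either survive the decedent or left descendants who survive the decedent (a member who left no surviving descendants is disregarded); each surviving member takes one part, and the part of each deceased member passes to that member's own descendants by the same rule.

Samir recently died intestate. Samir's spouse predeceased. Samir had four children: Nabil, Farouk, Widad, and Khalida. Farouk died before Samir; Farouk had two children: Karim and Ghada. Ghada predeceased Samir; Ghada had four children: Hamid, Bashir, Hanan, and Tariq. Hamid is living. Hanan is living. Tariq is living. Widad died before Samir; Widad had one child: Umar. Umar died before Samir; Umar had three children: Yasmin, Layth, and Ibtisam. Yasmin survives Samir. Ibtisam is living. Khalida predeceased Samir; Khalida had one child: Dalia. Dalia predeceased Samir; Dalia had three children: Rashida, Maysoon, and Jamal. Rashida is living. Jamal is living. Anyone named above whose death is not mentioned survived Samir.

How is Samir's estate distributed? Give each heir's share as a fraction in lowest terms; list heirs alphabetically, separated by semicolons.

Bashir 1/32; Hamid 1/32; Hanan 1/32; Ibtisam 1/12; Jamal 1/12; Karim 1/8; Layth 1/12; Maysoon 1/12; Nabil 1/4; Rashida 1/12; Tariq 1/32; Yasmin 1/12

There is no surviving spouse, so the entire estate passes to Samir's descendants per stirpes.
The estate is divided into 4 equal shares of 1/4 among Nabil, Farouk, Widad, Khalida.
Nabil is living and takes 1/4.
Farouk predeceased; the 1/4 allotted to Farouk's branch passes to Farouk's issue by representation.
The 1/4 is divided into 2 equal shares of 1/8 among Karim, Ghada.
Karim is living and takes 1/8.
Ghada predeceased; the 1/8 allotted to Ghada's branch passes to Ghada's issue by representation.
The 1/8 is divided into 4 equal shares of 1/32 among Hamid, Bashir, Hanan, Tariq.
Hamid is living and takes 1/32.
Bashir is living and takes 1/32.
Hanan is living and takes 1/32.
Tariq is living and takes 1/32.
Widad predeceased; the 1/4 allotted to Widad's branch passes to Widad's issue by representation.
Umar's line is the sole branch at this level, so the full 1/4 passes to Umar's issue by representation.
The 1/4 is divided into 3 equal shares of 1/12 among Yasmin, Layth, Ibtisam.
Yasmin is living and takes 1/12.
Layth is living and takes 1/12.
Ibtisam is living and takes 1/12.
Khalida predeceased; the 1/4 allotted to Khalida's branch passes to Khalida's issue by representation.
Dalia's line is the sole branch at this level, so the full 1/4 passes to Dalia's issue by representation.
The 1/4 is divided into 3 equal shares of 1/12 among Rashida, Maysoon, Jamal.
Rashida is living and takes 1/12.
Maysoon is living and takes 1/12.
Jamal is living and takes 1/12.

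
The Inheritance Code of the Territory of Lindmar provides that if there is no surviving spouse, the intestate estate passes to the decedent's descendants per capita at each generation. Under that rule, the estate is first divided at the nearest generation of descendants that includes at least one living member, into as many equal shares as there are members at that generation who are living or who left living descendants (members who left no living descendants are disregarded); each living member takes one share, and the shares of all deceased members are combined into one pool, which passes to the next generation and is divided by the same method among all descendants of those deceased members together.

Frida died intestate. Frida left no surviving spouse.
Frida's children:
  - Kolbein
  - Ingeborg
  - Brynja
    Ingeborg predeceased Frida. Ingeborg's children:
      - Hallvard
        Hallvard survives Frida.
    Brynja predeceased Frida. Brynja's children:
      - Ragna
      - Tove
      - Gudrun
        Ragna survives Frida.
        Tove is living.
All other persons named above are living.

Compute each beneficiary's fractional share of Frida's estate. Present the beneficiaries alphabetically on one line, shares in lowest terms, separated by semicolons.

Gudrun 1/6; Hallvard 1/6; Kolbein 1/3; Ragna 1/6; Tove 1/6

There is no surviving spouse, so the entire estate passes to Frida's descendants per capita at each generation.
At generation 1 (Kolbein, Ingeborg, Brynja) there are 3 shares of (1)/3 = 1/3 each.
Living: Kolbein — each takes 1/3.
Deceased: Ingeborg and Brynja. Their combined 2/3 is pooled and carried to generation 2.
At generation 2 (Hallvard, Ragna, Tove, Gudrun) there are 4 shares of (2/3)/4 = 1/6 each.
Living: Hallvard, Ragna, Tove, and Gudrun — each takes 1/6.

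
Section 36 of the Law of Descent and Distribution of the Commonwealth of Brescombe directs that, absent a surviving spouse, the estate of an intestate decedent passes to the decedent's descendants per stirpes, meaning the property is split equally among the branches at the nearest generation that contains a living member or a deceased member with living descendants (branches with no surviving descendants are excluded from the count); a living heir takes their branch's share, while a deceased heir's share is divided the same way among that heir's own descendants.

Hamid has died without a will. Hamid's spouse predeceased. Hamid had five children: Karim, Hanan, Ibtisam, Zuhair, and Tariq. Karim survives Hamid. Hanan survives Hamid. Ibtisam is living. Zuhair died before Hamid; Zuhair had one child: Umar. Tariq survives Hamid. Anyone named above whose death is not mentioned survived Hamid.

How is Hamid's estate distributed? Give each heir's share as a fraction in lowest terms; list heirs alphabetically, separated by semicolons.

Hanan 1/5; Ibtisam 1/5; Karim 1/5; Tariq 1/5; Umar 1/5

There is no surviving spouse, so the entire estate passes to Hamid's descendants per stirpes.
The estate is divided into 5 equal shares of 1/5 among Karim, Hanan, Ibtisam, Zuhair, Tariq.
Karim is living and takes 1/5.
Hanan is living and takes 1/5.
Ibtisam is living and takes 1/5.
Zuhair predeceased; the 1/5 allotted to Zuhair's branch passes to Zuhair's issue by representation.
Umar is the sole taker at this level and receives the full 1/5.
Tariq is living and takes 1/5.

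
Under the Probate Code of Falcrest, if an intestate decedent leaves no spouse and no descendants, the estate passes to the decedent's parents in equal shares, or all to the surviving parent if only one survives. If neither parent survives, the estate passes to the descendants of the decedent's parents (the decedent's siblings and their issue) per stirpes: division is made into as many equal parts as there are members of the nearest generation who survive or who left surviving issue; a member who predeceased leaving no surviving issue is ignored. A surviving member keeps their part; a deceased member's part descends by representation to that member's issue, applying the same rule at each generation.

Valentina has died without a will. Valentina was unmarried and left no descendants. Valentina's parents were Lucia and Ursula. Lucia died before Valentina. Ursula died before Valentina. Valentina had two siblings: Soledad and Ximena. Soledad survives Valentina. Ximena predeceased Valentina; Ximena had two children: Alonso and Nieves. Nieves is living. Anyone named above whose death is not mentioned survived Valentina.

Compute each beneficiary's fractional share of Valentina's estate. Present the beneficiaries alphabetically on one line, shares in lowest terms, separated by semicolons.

Neither parent survives and there are no descendants, so the estate passes to Valentina's siblings and their issue per stirpes.
The estate is divided into 2 equal shares of 1/2 among Soledad, Ximena.
Soledad is living and takes 1/2.
Ximena predeceased; the 1/2 allotted to Ximena's branch passes to Ximena's issue by representation.
The 1/2 is divided into 2 equal shares of 1/4 among Alonso, Nieves.
Alonso is living and takes 1/4.
Nieves is living and takes 1/4.

Alonso 1/4; Nieves 1/4; Soledad 1/2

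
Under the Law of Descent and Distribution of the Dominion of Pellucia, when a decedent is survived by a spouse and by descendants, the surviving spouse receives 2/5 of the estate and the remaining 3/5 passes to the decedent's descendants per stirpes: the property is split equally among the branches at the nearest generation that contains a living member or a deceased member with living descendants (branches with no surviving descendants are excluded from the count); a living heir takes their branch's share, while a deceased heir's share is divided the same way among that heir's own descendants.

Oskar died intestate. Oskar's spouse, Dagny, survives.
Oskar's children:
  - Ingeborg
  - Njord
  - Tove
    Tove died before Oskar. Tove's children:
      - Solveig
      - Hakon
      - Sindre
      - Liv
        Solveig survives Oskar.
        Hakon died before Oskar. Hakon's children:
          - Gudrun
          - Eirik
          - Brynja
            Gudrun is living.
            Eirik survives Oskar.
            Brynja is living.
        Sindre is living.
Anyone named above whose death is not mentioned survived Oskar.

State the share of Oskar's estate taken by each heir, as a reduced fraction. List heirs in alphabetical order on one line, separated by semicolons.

Brynja 1/60; Dagny 2/5; Eirik 1/60; Gudrun 1/60; Ingeborg 1/5; Liv 1/20; Njord 1/5; Sindre 1/20; Solveig 1/20

Dagny, as surviving spouse, takes 2/5.
The remaining 3/5 passes to Oskar's descendants per stirpes.
The 3/5 is divided into 3 equal shares of 1/5 among Ingeborg, Njord, Tove.
Ingeborg is living and takes 1/5.
Njord is living and takes 1/5.
Tove predeceased; the 1/5 allotted to Tove's branch passes to Tove's issue by representation.
The 1/5 is divided into 4 equal shares of 1/20 among Solveig, Hakon, Sindre, Liv.
Solveig is living and takes 1/20.
Hakon predeceased; the 1/20 allotted to Hakon's branch passes to Hakon's issue by representation.
The 1/20 is divided into 3 equal shares of 1/60 among Gudrun, Eirik, Brynja.
Gudrun is living and takes 1/60.
Eirik is living and takes 1/60.
Brynja is living and takes 1/60.
Sindre is living and takes 1/20.
Liv is living and takes 1/20.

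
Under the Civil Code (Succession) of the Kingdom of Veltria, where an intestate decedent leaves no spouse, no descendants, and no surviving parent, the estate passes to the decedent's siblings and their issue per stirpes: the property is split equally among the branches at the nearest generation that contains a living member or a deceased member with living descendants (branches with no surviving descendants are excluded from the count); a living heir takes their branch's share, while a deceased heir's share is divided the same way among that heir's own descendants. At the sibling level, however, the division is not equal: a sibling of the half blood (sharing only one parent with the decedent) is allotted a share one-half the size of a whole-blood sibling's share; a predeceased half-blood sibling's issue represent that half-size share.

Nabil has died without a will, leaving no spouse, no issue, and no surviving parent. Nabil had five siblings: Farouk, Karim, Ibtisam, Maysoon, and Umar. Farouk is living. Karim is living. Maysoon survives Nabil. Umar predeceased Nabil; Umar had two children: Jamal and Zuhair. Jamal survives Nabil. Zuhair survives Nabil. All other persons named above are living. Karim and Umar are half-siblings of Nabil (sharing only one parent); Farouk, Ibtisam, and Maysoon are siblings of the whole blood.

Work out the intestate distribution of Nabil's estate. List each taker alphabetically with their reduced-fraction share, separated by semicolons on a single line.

No spouse, descendants, or parent survives, so the estate passes to Nabil's siblings per stirpes.
Half-blood siblings count for one-half the weight of whole-blood siblings at the initial division.
Dividing 1 in proportion to weights (total weight 4): Farouk (weight 1) → 1/4; Karim (weight 1/2) → 1/8; Ibtisam (weight 1) → 1/4; Maysoon (weight 1) → 1/4; Umar (weight 1/2) → 1/8.
Farouk is living and takes 1/4.
Karim is living and takes 1/8.
Ibtisam is living and takes 1/4.
Maysoon is living and takes 1/4.
Umar predeceased; the 1/8 allotted to Umar's branch passes to Umar's issue by representation.
The 1/8 is divided into 2 equal shares of 1/16 among Jamal, Zuhair.
Jamal is living and takes 1/16.
Zuhair is living and takes 1/16.

Farouk 1/4; Ibtisam 1/4; Jamal 1/16; Karim 1/8; Maysoon 1/4; Zuhair 1/16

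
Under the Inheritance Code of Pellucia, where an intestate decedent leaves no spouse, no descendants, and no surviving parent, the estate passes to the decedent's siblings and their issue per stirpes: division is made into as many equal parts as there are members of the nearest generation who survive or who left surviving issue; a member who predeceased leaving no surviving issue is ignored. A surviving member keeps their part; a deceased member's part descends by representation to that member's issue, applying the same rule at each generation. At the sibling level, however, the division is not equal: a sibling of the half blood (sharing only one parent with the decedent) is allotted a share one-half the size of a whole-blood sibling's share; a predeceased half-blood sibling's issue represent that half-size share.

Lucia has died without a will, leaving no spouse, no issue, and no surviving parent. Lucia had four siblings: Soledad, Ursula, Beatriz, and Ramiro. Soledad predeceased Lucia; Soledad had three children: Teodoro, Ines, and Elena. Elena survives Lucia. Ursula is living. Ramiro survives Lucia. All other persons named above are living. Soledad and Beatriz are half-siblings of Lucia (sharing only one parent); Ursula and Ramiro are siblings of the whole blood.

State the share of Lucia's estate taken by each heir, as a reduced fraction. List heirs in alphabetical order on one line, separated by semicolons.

No spouse, descendants, or parent survives, so the estate passes to Lucia's siblings per stirpes.
Half-blood siblings count for one-half the weight of whole-blood siblings at the initial division.
Dividing 1 in proportion to weights (total weight 3): Soledad (weight 1/2) → 1/6; Ursula (weight 1) → 1/3; Beatriz (weight 1/2) → 1/6; Ramiro (weight 1) → 1/3.
Soledad predeceased; the 1/6 allotted to Soledad's branch passes to Soledad's issue by representation.
The 1/6 is divided into 3 equal shares of 1/18 among Teodoro, Ines, Elena.
Teodoro is living and takes 1/18.
Ines is living and takes 1/18.
Elena is living and takes 1/18.
Ursula is living and takes 1/3.
Beatriz is living and takes 1/6.
Ramiro is living and takes 1/3.

Beatriz 1/6; Elena 1/18; Ines 1/18; Ramiro 1/3; Teodoro 1/18; Ursula 1/3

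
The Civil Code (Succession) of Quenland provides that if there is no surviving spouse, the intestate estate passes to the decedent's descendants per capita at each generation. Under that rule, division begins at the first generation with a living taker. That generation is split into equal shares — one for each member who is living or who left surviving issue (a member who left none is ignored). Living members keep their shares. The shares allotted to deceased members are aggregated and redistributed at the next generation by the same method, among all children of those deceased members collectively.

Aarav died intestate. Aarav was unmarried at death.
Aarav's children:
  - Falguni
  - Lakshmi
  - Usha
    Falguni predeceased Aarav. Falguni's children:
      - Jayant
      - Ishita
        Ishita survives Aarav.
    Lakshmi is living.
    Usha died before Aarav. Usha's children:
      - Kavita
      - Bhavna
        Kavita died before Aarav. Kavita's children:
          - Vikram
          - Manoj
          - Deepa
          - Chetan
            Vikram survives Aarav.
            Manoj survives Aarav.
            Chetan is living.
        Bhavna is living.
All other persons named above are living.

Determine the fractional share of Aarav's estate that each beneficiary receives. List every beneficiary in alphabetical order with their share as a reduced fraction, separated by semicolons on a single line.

Bhavna 1/6; Chetan 1/24; Deepa 1/24; Ishita 1/6; Jayant 1/6; Lakshmi 1/3; Manoj 1/24; Vikram 1/24

There is no surviving spouse, so the entire estate passes to Aarav's descendants per capita at each generation.
At generation 1 (Falguni, Lakshmi, Usha) there are 3 shares of (1)/3 = 1/3 each.
Living: Lakshmi — each takes 1/3.
Deceased: Falguni and Usha. Their combined 2/3 is pooled and carried to generation 2.
At generation 2 (Jayant, Ishita, Kavita, Bhavna) there are 4 shares of (2/3)/4 = 1/6 each.
Living: Jayant, Ishita, and Bhavna — each takes 1/6.
Deceased: Kavita. That 1/6 share is carried to generation 3.
At generation 3 (Vikram, Manoj, Deepa, Chetan) there are 4 shares of (1/6)/4 = 1/24 each.
Living: Vikram, Manoj, Deepa, and Chetan — each takes 1/24.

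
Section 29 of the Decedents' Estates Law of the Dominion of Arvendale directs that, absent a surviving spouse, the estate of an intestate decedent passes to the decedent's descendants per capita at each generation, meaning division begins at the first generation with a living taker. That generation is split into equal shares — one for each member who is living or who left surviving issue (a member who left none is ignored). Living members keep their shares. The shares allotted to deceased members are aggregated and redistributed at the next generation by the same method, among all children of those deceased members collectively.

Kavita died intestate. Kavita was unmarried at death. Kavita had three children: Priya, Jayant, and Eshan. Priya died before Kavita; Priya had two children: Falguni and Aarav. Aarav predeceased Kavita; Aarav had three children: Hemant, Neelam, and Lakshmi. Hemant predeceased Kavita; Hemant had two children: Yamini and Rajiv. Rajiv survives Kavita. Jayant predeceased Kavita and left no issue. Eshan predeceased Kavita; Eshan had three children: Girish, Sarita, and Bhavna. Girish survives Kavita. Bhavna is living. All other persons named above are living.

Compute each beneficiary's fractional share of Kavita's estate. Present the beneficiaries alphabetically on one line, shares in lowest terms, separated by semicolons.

There is no surviving spouse, so the entire estate passes to Kavita's descendants per capita at each generation.
No one at generation 1 (Priya, Eshan) is living; moving to the next generation.
At generation 2 (Falguni, Aarav, Girish, Sarita, Bhavna) there are 5 shares of (1)/5 = 1/5 each.
Living: Falguni, Girish, Sarita, and Bhavna — each takes 1/5.
Deceased: Aarav. That 1/5 share is carried to generation 3.
At generation 3 (Hemant, Neelam, Lakshmi) there are 3 shares of (1/5)/3 = 1/15 each.
Living: Neelam and Lakshmi — each takes 1/15.
Deceased: Hemant. That 1/15 share is carried to generation 4.
At generation 4 (Yamini, Rajiv) there are 2 shares of (1/15)/2 = 1/30 each.
Living: Yamini and Rajiv — each takes 1/30.

Bhavna 1/5; Falguni 1/5; Girish 1/5; Lakshmi 1/15; Neelam 1/15; Rajiv 1/30; Sarita 1/5; Yamini 1/30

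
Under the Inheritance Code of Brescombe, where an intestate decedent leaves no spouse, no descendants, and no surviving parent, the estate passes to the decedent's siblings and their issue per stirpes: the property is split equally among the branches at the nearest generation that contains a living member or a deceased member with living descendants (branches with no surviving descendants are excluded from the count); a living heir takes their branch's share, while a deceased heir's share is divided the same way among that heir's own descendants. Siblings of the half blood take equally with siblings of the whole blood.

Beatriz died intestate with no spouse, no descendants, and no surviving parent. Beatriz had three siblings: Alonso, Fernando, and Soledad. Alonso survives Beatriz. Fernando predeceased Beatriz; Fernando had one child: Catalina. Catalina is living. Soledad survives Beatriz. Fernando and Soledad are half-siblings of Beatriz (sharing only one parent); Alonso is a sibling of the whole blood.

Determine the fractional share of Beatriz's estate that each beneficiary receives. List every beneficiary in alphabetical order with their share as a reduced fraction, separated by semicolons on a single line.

Alonso 1/3; Catalina 1/3; Soledad 1/3

No spouse, descendants, or parent survives, so the estate passes to Beatriz's siblings per stirpes.
Half-blood and whole-blood siblings take equally under the stated rule.
The estate is divided into 3 equal shares of 1/3 among Alonso, Fernando, Soledad.
Alonso is living and takes 1/3.
Fernando predeceased; the 1/3 allotted to Fernando's branch passes to Fernando's issue by representation.
Catalina is the sole taker at this level and receives the full 1/3.
Soledad is living and takes 1/3.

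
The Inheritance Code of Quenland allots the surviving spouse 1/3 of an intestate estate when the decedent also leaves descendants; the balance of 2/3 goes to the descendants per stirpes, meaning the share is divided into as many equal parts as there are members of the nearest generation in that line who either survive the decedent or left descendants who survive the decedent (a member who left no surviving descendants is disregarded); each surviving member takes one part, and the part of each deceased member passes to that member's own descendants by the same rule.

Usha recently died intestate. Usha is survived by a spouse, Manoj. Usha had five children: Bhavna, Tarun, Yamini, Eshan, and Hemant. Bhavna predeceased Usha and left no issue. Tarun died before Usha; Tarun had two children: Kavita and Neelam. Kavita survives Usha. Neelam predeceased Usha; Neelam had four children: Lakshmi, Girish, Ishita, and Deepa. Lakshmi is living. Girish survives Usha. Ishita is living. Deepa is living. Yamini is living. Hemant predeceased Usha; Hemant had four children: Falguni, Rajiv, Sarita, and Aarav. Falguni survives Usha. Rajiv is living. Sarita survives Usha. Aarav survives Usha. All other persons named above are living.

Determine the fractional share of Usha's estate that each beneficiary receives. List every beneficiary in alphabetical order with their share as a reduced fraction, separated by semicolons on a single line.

Aarav 1/24; Deepa 1/48; Eshan 1/6; Falguni 1/24; Girish 1/48; Ishita 1/48; Kavita 1/12; Lakshmi 1/48; Manoj 1/3; Rajiv 1/24; Sarita 1/24; Yamini 1/6

Manoj, as surviving spouse, takes 1/3.
The remaining 2/3 passes to Usha's descendants per stirpes.
Bhavna left no surviving issue, so that branch lapses and is disregarded.
The 2/3 is divided into 4 equal shares of 1/6 among Tarun, Yamini, Eshan, Hemant.
Tarun predeceased; the 1/6 allotted to Tarun's branch passes to Tarun's issue by representation.
The 1/6 is divided into 2 equal shares of 1/12 among Kavita, Neelam.
Kavita is living and takes 1/12.
Neelam predeceased; the 1/12 allotted to Neelam's branch passes to Neelam's issue by representation.
The 1/12 is divided into 4 equal shares of 1/48 among Lakshmi, Girish, Ishita, Deepa.
Lakshmi is living and takes 1/48.
Girish is living and takes 1/48.
Ishita is living and takes 1/48.
Deepa is living and takes 1/48.
Yamini is living and takes 1/6.
Eshan is living and takes 1/6.
Hemant predeceased; the 1/6 allotted to Hemant's branch passes to Hemant's issue by representation.
The 1/6 is divided into 4 equal shares of 1/24 among Falguni, Rajiv, Sarita, Aarav.
Falguni is living and takes 1/24.
Rajiv is living and takes 1/24.
Sarita is living and takes 1/24.
Aarav is living and takes 1/24.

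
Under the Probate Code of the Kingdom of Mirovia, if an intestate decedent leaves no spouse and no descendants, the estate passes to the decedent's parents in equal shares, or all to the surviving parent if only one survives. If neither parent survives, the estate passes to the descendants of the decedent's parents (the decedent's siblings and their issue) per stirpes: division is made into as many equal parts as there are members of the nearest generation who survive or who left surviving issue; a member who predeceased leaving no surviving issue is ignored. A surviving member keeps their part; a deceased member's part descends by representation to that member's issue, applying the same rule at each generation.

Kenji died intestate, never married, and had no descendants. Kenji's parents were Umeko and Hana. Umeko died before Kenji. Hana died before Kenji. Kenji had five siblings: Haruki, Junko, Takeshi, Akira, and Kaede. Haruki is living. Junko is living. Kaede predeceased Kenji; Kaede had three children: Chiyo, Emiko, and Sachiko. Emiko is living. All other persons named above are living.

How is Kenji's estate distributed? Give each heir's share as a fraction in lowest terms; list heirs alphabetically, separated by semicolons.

Neither parent survives and there are no descendants, so the estate passes to Kenji's siblings and their issue per stirpes.
The estate is divided into 5 equal shares of 1/5 among Haruki, Junko, Takeshi, Akira, Kaede.
Haruki is living and takes 1/5.
Junko is living and takes 1/5.
Takeshi is living and takes 1/5.
Akira is living and takes 1/5.
Kaede predeceased; the 1/5 allotted to Kaede's branch passes to Kaede's issue by representation.
The 1/5 is divided into 3 equal shares of 1/15 among Chiyo, Emiko, Sachiko.
Chiyo is living and takes 1/15.
Emiko is living and takes 1/15.
Sachiko is living and takes 1/15.

Akira 1/5; Chiyo 1/15; Emiko 1/15; Haruki 1/5; Junko 1/5; Sachiko 1/15; Takeshi 1/5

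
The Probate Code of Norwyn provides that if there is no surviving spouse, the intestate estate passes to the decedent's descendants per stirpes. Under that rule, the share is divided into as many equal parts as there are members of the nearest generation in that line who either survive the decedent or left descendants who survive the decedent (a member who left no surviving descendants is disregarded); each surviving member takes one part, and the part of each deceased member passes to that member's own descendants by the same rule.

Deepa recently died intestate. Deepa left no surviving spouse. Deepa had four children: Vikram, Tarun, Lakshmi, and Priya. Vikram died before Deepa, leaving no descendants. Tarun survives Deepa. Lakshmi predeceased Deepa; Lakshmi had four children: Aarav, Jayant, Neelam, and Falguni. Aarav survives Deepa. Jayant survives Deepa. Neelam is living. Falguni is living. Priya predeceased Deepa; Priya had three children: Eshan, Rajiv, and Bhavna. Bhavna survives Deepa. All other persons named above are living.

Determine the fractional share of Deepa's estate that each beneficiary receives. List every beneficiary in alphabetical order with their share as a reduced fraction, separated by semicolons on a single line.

There is no surviving spouse, so the entire estate passes to Deepa's descendants per stirpes.
Vikram left no surviving issue, so that branch lapses and is disregarded.
The estate is divided into 3 equal shares of 1/3 among Tarun, Lakshmi, Priya.
Tarun is living and takes 1/3.
Lakshmi predeceased; the 1/3 allotted to Lakshmi's branch passes to Lakshmi's issue by representation.
The 1/3 is divided into 4 equal shares of 1/12 among Aarav, Jayant, Neelam, Falguni.
Aarav is living and takes 1/12.
Jayant is living and takes 1/12.
Neelam is living and takes 1/12.
Falguni is living and takes 1/12.
Priya predeceased; the 1/3 allotted to Priya's branch passes to Priya's issue by representation.
The 1/3 is divided into 3 equal shares of 1/9 among Eshan, Rajiv, Bhavna.
Eshan is living and takes 1/9.
Rajiv is living and takes 1/9.
Bhavna is living and takes 1/9.

Aarav 1/12; Bhavna 1/9; Eshan 1/9; Falguni 1/12; Jayant 1/12; Neelam 1/12; Rajiv 1/9; Tarun 1/3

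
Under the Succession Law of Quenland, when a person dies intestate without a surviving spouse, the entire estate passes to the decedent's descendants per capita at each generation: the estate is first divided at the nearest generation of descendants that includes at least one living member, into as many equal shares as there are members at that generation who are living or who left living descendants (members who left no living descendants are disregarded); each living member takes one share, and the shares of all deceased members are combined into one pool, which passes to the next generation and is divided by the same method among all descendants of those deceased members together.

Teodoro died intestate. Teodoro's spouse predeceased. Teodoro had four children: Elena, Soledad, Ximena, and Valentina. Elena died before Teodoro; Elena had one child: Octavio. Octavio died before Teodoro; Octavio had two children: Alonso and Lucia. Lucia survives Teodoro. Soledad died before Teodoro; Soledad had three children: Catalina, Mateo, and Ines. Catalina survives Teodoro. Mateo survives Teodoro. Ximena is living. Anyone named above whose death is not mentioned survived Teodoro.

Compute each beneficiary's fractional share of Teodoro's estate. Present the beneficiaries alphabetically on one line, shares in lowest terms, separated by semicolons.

There is no surviving spouse, so the entire estate passes to Teodoro's descendants per capita at each generation.
At generation 1 (Elena, Soledad, Ximena, Valentina) there are 4 shares of (1)/4 = 1/4 each.
Living: Ximena and Valentina — each takes 1/4.
Deceased: Elena and Soledad. Their combined 1/2 is pooled and carried to generation 2.
At generation 2 (Octavio, Catalina, Mateo, Ines) there are 4 shares of (1/2)/4 = 1/8 each.
Living: Catalina, Mateo, and Ines — each takes 1/8.
Deceased: Octavio. That 1/8 share is carried to generation 3.
At generation 3 (Alonso, Lucia) there are 2 shares of (1/8)/2 = 1/16 each.
Living: Alonso and Lucia — each takes 1/16.

Alonso 1/16; Catalina 1/8; Ines 1/8; Lucia 1/16; Mateo 1/8; Valentina 1/4; Ximena 1/4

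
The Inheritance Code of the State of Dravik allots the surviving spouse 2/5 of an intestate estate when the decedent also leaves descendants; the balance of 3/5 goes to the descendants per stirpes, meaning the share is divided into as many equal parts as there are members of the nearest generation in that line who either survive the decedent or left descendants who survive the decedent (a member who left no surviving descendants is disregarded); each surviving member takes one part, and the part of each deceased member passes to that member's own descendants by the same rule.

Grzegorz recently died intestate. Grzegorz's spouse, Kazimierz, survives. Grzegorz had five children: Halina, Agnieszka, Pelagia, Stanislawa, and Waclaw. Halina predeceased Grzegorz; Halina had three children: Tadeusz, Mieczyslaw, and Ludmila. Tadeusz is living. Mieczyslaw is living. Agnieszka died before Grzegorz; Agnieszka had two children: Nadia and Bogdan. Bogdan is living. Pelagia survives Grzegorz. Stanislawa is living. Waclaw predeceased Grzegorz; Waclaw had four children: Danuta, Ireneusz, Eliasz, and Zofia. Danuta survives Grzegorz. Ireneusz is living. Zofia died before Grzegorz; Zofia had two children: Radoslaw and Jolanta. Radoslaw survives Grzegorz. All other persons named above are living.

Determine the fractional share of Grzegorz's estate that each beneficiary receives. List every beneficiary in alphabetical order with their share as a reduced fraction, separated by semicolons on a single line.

Bogdan 3/50; Danuta 3/100; Eliasz 3/100; Ireneusz 3/100; Jolanta 3/200; Kazimierz 2/5; Ludmila 1/25; Mieczyslaw 1/25; Nadia 3/50; Pelagia 3/25; Radoslaw 3/200; Stanislawa 3/25; Tadeusz 1/25

Kazimierz, as surviving spouse, takes 2/5.
The remaining 3/5 passes to Grzegorz's descendants per stirpes.
The 3/5 is divided into 5 equal shares of 3/25 among Halina, Agnieszka, Pelagia, Stanislawa, Waclaw.
Halina predeceased; the 3/25 allotted to Halina's branch passes to Halina's issue by representation.
The 3/25 is divided into 3 equal shares of 1/25 among Tadeusz, Mieczyslaw, Ludmila.
Tadeusz is living and takes 1/25.
Mieczyslaw is living and takes 1/25.
Ludmila is living and takes 1/25.
Agnieszka predeceased; the 3/25 allotted to Agnieszka's branch passes to Agnieszka's issue by representation.
The 3/25 is divided into 2 equal shares of 3/50 among Nadia, Bogdan.
Nadia is living and takes 3/50.
Bogdan is living and takes 3/50.
Pelagia is living and takes 3/25.
Stanislawa is living and takes 3/25.
Waclaw predeceased; the 3/25 allotted to Waclaw's branch passes to Waclaw's issue by representation.
The 3/25 is divided into 4 equal shares of 3/100 among Danuta, Ireneusz, Eliasz, Zofia.
Danuta is living and takes 3/100.
Ireneusz is living and takes 3/100.
Eliasz is living and takes 3/100.
Zofia predeceased; the 3/100 allotted to Zofia's branch passes to Zofia's issue by representation.
The 3/100 is divided into 2 equal shares of 3/200 among Radoslaw, Jolanta.
Radoslaw is living and takes 3/200.
Jolanta is living and takes 3/200.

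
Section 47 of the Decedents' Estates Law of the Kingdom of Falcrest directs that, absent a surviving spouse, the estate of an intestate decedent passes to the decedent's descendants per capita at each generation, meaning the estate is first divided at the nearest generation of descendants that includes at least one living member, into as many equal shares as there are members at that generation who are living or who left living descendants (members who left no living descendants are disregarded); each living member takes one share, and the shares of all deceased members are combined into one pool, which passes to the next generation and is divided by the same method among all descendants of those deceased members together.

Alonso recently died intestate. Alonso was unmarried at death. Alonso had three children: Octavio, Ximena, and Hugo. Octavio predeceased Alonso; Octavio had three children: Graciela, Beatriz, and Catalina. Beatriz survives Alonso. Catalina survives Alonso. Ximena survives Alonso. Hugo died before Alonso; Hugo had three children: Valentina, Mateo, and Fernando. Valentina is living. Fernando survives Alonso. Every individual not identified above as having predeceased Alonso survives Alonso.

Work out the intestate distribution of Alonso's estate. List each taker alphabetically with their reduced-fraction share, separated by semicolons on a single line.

There is no surviving spouse, so the entire estate passes to Alonso's descendants per capita at each generation.
At generation 1 (Octavio, Ximena, Hugo) there are 3 shares of (1)/3 = 1/3 each.
Living: Ximena — each takes 1/3.
Deceased: Octavio and Hugo. Their combined 2/3 is pooled and carried to generation 2.
At generation 2 (Graciela, Beatriz, Catalina, Valentina, Mateo, Fernando) there are 6 shares of (2/3)/6 = 1/9 each.
Living: Graciela, Beatriz, Catalina, Valentina, Mateo, and Fernando — each takes 1/9.

Beatriz 1/9; Catalina 1/9; Fernando 1/9; Graciela 1/9; Mateo 1/9; Valentina 1/9; Ximena 1/3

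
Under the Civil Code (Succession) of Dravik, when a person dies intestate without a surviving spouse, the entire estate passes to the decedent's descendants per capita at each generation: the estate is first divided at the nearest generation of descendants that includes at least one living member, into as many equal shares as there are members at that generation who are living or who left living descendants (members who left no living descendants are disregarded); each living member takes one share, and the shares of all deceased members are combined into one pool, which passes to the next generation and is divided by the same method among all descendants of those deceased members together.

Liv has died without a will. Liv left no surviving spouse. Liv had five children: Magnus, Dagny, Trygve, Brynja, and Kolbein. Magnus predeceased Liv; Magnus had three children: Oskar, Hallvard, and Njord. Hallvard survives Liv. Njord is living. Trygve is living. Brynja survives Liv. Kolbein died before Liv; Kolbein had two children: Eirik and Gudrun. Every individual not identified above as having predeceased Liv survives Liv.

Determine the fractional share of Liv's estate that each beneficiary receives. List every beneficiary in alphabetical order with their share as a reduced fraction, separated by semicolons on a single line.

There is no surviving spouse, so the entire estate passes to Liv's descendants per capita at each generation.
At generation 1 (Magnus, Dagny, Trygve, Brynja, Kolbein) there are 5 shares of (1)/5 = 1/5 each.
Living: Dagny, Trygve, and Brynja — each takes 1/5.
Deceased: Magnus and Kolbein. Their combined 2/5 is pooled and carried to generation 2.
At generation 2 (Oskar, Hallvard, Njord, Eirik, Gudrun) there are 5 shares of (2/5)/5 = 2/25 each.
Living: Oskar, Hallvard, Njord, Eirik, and Gudrun — each takes 2/25.

Brynja 1/5; Dagny 1/5; Eirik 2/25; Gudrun 2/25; Hallvard 2/25; Njord 2/25; Oskar 2/25; Trygve 1/5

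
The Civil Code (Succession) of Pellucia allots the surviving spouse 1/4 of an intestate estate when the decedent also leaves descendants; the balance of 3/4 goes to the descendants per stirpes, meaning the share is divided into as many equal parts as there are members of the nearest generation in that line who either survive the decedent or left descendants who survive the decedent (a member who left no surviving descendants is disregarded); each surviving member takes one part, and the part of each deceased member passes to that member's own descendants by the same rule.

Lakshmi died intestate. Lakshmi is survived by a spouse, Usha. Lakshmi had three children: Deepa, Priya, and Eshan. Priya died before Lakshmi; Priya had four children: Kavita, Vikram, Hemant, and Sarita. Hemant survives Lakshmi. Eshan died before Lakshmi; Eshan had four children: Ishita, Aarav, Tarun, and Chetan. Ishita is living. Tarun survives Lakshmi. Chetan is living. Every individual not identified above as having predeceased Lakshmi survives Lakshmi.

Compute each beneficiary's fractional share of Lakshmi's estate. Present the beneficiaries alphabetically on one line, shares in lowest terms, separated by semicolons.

Usha, as surviving spouse, takes 1/4.
The remaining 3/4 passes to Lakshmi's descendants per stirpes.
The 3/4 is divided into 3 equal shares of 1/4 among Deepa, Priya, Eshan.
Deepa is living and takes 1/4.
Priya predeceased; the 1/4 allotted to Priya's branch passes to Priya's issue by representation.
The 1/4 is divided into 4 equal shares of 1/16 among Kavita, Vikram, Hemant, Sarita.
Kavita is living and takes 1/16.
Vikram is living and takes 1/16.
Hemant is living and takes 1/16.
Sarita is living and takes 1/16.
Eshan predeceased; the 1/4 allotted to Eshan's branch passes to Eshan's issue by representation.
The 1/4 is divided into 4 equal shares of 1/16 among Ishita, Aarav, Tarun, Chetan.
Ishita is living and takes 1/16.
Aarav is living and takes 1/16.
Tarun is living and takes 1/16.
Chetan is living and takes 1/16.

Aarav 1/16; Chetan 1/16; Deepa 1/4; Hemant 1/16; Ishita 1/16; Kavita 1/16; Sarita 1/16; Tarun 1/16; Usha 1/4; Vikram 1/16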